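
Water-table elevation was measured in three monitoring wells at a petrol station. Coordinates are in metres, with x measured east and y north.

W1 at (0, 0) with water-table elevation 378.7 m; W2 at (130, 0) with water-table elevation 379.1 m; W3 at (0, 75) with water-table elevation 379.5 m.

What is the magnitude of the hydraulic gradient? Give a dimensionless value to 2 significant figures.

0.011

∂h/∂x = (379.1 − 378.7) / (130 − 0) = +0.003077
∂h/∂y = (379.5 − 378.7) / (75 − 0) = +0.01067
|∇h| = √(0.003077² + 0.01067²) = 0.0111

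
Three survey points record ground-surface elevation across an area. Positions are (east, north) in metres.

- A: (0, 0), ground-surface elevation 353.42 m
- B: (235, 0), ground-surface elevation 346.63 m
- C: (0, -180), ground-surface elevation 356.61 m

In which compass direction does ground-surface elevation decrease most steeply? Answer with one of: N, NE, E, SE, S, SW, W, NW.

∂z/∂x = (346.63 − 353.42) / (235 − 0) = -0.02889
∂z/∂y = (356.61 − 353.42) / (-180 − 0) = -0.01772
Steepest decrease is along −∇f = (+0.02889 E, +0.01772 N) → northeast.

NE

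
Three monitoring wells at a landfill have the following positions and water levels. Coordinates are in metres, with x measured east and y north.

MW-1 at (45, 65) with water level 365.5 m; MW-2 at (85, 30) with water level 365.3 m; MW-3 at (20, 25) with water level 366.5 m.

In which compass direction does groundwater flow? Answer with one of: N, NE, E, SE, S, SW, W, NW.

NE

Three-point gradient (reference MW-1): Δ to MW-2 = (40, -35, -0.2), Δ to MW-3 = (-25, -40, +1.0).
∂h/∂x = -0.01737, ∂h/∂y = -0.01414 (det = -2475).
Flow = −∇h = (+0.01737 east, +0.01414 north), which points northeast.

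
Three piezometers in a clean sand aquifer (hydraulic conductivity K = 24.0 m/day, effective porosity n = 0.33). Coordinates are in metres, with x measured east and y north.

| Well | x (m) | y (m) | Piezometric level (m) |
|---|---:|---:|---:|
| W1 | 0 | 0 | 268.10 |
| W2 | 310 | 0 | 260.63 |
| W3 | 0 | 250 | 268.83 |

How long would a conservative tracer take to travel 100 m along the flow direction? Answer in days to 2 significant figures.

57 days

∂h/∂x = (260.63 − 268.10) / (310 − 0) = -0.02410
∂h/∂y = (268.83 − 268.10) / (250 − 0) = +0.002920
|∇h| = √(-0.02410² + 0.002920²) = 0.02428
Seepage velocity v = K·i/n = 24.0 × 0.02428 / 0.33 = 1.766 m/day.
t = 100 / 1.766 = 56.63 days.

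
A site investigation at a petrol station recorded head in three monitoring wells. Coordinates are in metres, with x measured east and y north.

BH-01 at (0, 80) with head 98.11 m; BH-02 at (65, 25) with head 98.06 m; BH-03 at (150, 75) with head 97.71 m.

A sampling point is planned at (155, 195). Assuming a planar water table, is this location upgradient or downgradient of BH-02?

With h = a·x + b·y + c and BH-01 as origin, the differences give:
  65·a + (-55)·b = -0.05
  150·a + (-5)·b = -0.40
Eliminate b (×(-5) and ×(-55), subtract): 7925·a = -21.750 → a = ∂h/∂x = -0.002744
Back-substitute: b = ∂h/∂y = -0.002334.
Head at (155, 195) = 98.11 + (-0.002744)·(155) + (-0.002334)·(115) = 97.42 m.
That is lower than the 98.06 m at BH-02, so the point is downgradient.

downgradient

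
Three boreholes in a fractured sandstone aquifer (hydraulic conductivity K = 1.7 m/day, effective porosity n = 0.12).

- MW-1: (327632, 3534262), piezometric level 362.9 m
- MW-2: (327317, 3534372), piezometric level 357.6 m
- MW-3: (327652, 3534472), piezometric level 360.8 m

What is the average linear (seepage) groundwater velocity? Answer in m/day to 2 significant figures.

Taking MW-1 as reference: MW-2−MW-1 = (-315, 110, -5.3); MW-3−MW-1 = (20, 210, -2.1).
Solve a·Δx + b·Δy = Δh: det = (-315)·210 − 20·110 = -68350.
∂h/∂x = [(-5.3)·210 − (-2.1)·110] / -68350 = +0.01290
∂h/∂y = [(-315)·(-2.1) − 20·(-5.3)] / -68350 = -0.01123
|∇h| = √(0.01290² + -0.01123²) = 0.0171
Seepage velocity v = K·i/n = 1.7 × 0.0171 / 0.12 = 0.2422 m/day.

0.24 m/day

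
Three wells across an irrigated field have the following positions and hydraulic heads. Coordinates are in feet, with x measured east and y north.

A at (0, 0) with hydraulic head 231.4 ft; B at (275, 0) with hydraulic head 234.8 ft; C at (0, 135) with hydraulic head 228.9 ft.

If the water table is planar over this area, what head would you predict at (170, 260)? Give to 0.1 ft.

228.7 ft

∂h/∂x = (234.8 − 231.4) / (275 − 0) = +0.01236
∂h/∂y = (228.9 − 231.4) / (135 − 0) = -0.01852
h(170, 260) = 231.4 + (+0.01236)·(170) + (-0.01852)·(260) = 231.4 +2.102 -4.815 = 228.687 ft.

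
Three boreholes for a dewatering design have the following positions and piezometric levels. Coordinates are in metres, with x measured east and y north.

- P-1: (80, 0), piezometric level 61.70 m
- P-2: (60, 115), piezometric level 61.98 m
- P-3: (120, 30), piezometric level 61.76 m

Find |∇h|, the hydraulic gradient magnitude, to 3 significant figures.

Three-point gradient (reference P-1): Δ to P-2 = (-20, 115, +0.28), Δ to P-3 = (40, 30, +0.06).
∂h/∂x = -0.0002885, ∂h/∂y = +0.002385 (det = -5200).
|∇h| = √(-0.0002885² + 0.002385²) = 0.002402

0.00240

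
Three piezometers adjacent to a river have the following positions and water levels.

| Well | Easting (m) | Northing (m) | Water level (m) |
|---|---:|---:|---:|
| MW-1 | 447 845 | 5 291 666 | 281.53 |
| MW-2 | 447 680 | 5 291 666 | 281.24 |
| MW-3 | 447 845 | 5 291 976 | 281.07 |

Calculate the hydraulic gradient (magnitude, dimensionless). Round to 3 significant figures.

∂h/∂x = (281.24 − 281.53) / (447680 − 447845) = +0.001758
∂h/∂y = (281.07 − 281.53) / (5291976 − 5291666) = -0.001484
|∇h| = √(0.001758² + -0.001484²) = 0.002301

0.00230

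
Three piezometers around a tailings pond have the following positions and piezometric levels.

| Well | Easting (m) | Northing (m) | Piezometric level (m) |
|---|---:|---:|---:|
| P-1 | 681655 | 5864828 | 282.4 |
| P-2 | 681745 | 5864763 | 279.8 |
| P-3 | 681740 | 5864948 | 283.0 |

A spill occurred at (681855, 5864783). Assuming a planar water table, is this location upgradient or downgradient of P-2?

Taking P-1 as reference: P-2−P-1 = (90, -65, -2.6); P-3−P-1 = (85, 120, +0.6).
Solve a·Δx + b·Δy = Δh: det = 90·120 − 85·(-65) = 16325.
∂h/∂x = [(-2.6)·120 − (+0.6)·(-65)] / 16325 = -0.01672
∂h/∂y = [90·(+0.6) − 85·(-2.6)] / 16325 = +0.01685
Head at (681855, 5864783) = 282.4 + (-0.01672)·(200) + (+0.01685)·(-45) = 278.30 m.
That is lower than the 279.8 m at P-2, so the point is downgradient.

downgradient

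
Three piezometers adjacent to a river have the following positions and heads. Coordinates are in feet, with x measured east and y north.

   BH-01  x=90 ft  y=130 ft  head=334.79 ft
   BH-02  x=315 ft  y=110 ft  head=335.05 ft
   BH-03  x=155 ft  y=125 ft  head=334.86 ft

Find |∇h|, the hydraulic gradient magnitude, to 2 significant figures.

Taking BH-01 as reference: BH-02−BH-01 = (225, -20, +0.26); BH-03−BH-01 = (65, -5, +0.07).
Solve a·Δx + b·Δy = Δh: det = 225·(-5) − 65·(-20) = 175.
∂h/∂x = [(+0.26)·(-5) − (+0.07)·(-20)] / 175 = +0.0005714
∂h/∂y = [225·(+0.07) − 65·(+0.26)] / 175 = -0.006571
|∇h| = √(0.0005714² + -0.006571²) = 0.006596

0.0066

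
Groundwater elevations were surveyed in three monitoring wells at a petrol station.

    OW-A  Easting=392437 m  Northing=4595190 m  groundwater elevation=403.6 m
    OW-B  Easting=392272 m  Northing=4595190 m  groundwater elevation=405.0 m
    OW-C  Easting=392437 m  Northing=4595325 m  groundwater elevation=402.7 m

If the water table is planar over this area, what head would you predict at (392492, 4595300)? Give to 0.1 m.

∂h/∂x = (405.0 − 403.6) / (392272 − 392437) = -0.008485
∂h/∂y = (402.7 − 403.6) / (4595325 − 4595190) = -0.006667
h(392492, 4595300) = 403.6 + (-0.008485)·(55) + (-0.006667)·(110) = 403.6 -0.467 -0.733 = 402.400 m.

402.4 m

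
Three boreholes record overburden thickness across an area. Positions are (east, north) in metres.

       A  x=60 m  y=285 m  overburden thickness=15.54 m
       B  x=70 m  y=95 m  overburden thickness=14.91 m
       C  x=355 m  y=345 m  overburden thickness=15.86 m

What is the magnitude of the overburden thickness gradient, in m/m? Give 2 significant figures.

With d = a·x + b·y + c and A as origin, the differences give:
  10·a + (-190)·b = -0.63
  295·a + 60·b = +0.32
Eliminate b (×60 and ×(-190), subtract): 56650·a = 23.000 → a = ∂d/∂x = +0.0004060
Back-substitute: b = ∂d/∂y = +0.003337.
|∇f| = √(0.0004060² + 0.003337²) = 0.003362 m/m

0.0034 m/m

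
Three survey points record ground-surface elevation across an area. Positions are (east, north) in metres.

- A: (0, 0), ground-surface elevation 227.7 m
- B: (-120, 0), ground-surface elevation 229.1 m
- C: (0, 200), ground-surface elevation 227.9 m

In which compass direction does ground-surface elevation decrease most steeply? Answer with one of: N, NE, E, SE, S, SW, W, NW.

E

∂z/∂x = (229.1 − 227.7) / (-120 − 0) = -0.01167
∂z/∂y = (227.9 − 227.7) / (200 − 0) = +0.001000
Steepest decrease is along −∇f = (+0.01167 E, -0.001000 N) → east.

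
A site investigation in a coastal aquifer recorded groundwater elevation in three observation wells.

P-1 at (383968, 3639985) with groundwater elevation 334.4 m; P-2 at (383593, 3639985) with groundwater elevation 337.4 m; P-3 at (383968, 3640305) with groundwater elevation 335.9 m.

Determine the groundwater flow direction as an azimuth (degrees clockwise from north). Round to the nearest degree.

∂h/∂x = (337.4 − 334.4) / (383593 − 383968) = -0.008000
∂h/∂y = (335.9 − 334.4) / (3640305 − 3639985) = +0.004687
Flow direction (−∇h) has components (+0.008000 E, -0.004687 N).
Azimuth = atan2(E, N) = atan2(+0.008000, -0.004687) = 120.4° ≈ 120°.

120°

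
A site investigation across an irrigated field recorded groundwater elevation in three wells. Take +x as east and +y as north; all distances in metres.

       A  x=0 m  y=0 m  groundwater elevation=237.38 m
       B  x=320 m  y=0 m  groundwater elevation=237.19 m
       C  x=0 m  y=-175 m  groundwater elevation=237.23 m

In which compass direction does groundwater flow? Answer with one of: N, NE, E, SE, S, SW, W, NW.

∂h/∂x = (237.19 − 237.38) / (320 − 0) = -0.0005937
∂h/∂y = (237.23 − 237.38) / (-175 − 0) = +0.0008571
Flow = −∇h = (+0.0005937 east, -0.0008571 north), which points southeast.

SE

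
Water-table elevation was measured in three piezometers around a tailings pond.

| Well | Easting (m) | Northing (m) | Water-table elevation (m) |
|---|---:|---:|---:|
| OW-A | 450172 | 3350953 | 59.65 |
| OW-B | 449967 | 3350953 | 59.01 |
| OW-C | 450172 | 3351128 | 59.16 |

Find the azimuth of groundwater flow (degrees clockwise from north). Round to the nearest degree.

∂h/∂x = (59.01 − 59.65) / (449967 − 450172) = +0.003122
∂h/∂y = (59.16 − 59.65) / (3351128 − 3350953) = -0.002800
Flow direction (−∇h) has components (-0.003122 E, +0.002800 N).
Azimuth = atan2(E, N) = atan2(-0.003122, +0.002800) = 311.9° ≈ 312°.

312°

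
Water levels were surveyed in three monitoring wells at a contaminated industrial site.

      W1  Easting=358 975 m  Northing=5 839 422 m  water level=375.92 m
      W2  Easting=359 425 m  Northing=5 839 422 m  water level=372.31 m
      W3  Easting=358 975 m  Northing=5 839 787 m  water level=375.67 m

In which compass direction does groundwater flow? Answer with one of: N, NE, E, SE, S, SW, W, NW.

E

∂h/∂x = (372.31 − 375.92) / (359425 − 358975) = -0.008022
∂h/∂y = (375.67 − 375.92) / (5839787 − 5839422) = -0.0006849
Flow = −∇h = (+0.008022 east, +0.0006849 north), which points east.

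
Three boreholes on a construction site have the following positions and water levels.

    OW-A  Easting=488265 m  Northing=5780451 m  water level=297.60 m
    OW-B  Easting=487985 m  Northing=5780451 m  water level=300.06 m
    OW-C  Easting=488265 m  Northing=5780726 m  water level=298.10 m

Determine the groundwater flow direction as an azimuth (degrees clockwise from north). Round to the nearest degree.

∂h/∂x = (300.06 − 297.60) / (487985 − 488265) = -0.008786
∂h/∂y = (298.10 − 297.60) / (5780726 − 5780451) = +0.001818
Flow direction (−∇h) has components (+0.008786 E, -0.001818 N).
Azimuth = atan2(E, N) = atan2(+0.008786, -0.001818) = 101.7° ≈ 102°.

102°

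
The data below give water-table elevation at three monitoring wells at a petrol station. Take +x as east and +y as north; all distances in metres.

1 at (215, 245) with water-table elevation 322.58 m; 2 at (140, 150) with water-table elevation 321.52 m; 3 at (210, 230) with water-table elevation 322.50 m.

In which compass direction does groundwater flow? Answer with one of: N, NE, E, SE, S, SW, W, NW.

With h = a·x + b·y + c and 1 as origin, the differences give:
  (-75)·a + (-95)·b = -1.06
  (-5)·a + (-15)·b = -0.08
Eliminate b (×(-15) and ×(-95), subtract): 650·a = 8.300 → a = ∂h/∂x = +0.01277
Back-substitute: b = ∂h/∂y = +0.001077.
Flow = −∇h = (-0.01277 east, -0.001077 north), which points west.

W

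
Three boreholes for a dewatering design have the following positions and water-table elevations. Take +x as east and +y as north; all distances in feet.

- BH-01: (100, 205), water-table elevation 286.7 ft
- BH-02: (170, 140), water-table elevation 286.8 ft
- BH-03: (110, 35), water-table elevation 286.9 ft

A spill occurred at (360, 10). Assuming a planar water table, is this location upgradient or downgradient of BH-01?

upgradient

With h = a·x + b·y + c and BH-01 as origin, the differences give:
  70·a + (-65)·b = +0.1
  10·a + (-170)·b = +0.2
Eliminate b (×(-170) and ×(-65), subtract): -11250·a = -4.00 → a = ∂h/∂x = +0.0003556
Back-substitute: b = ∂h/∂y = -0.001156.
Head at (360, 10) = 286.7 + (+0.0003556)·(260) + (-0.001156)·(-195) = 287.02 ft.
That is higher than the 286.7 ft at BH-01, so the point is upgradient.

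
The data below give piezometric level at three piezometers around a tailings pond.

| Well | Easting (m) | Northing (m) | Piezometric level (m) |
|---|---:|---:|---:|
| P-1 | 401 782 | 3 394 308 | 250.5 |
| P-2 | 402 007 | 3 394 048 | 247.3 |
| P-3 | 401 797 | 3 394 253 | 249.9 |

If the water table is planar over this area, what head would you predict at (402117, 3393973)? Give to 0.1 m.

246.3 m

Taking P-1 as reference: P-2−P-1 = (225, -260, -3.2); P-3−P-1 = (15, -55, -0.6).
Determinant of the coordinate differences = 225·(-55) − 15·(-260) = -8475.
∂h/∂x = [(-3.2)·(-55) − (-0.6)·(-260)] / -8475 = -0.002360
∂h/∂y = [225·(-0.6) − 15·(-3.2)] / -8475 = +0.01027
h(402117, 3393973) = 250.5 + (-0.002360)·(335) + (+0.01027)·(-335) = 250.5 -0.791 -3.439 = 246.271 m.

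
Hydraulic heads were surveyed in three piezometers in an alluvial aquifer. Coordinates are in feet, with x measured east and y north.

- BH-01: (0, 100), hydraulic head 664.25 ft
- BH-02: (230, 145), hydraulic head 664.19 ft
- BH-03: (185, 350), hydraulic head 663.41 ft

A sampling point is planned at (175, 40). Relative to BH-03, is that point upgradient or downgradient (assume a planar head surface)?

upgradient

Three-point gradient (reference BH-01): Δ to BH-02 = (230, 45, -0.06), Δ to BH-03 = (185, 250, -0.84).
∂h/∂x = +0.0004637, ∂h/∂y = -0.003703 (det = 49175).
Head at (175, 40) = 664.25 + (+0.0004637)·(175) + (-0.003703)·(-60) = 664.55 ft.
That is higher than the 663.41 ft at BH-03, so the point is upgradient.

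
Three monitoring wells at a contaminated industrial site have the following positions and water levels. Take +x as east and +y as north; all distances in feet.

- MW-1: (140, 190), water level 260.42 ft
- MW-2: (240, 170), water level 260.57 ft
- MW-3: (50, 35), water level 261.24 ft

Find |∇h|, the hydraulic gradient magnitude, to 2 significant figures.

0.0055

With h = a·x + b·y + c and MW-1 as origin, the differences give:
  100·a + (-20)·b = +0.15
  (-90)·a + (-155)·b = +0.82
Eliminate b (×(-155) and ×(-20), subtract): -17300·a = -6.850 → a = ∂h/∂x = +0.0003960
Back-substitute: b = ∂h/∂y = -0.005520.
|∇h| = √(0.0003960² + -0.005520²) = 0.005534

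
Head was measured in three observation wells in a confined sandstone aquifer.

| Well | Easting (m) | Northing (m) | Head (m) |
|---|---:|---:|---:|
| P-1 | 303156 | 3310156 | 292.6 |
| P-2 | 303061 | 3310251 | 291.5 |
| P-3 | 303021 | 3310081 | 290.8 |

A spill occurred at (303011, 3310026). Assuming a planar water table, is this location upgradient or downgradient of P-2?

Three-point gradient (reference P-1): Δ to P-2 = (-95, 95, -1.1), Δ to P-3 = (-135, -75, -1.8).
∂h/∂x = +0.01271, ∂h/∂y = +0.001128 (det = 19950).
Head at (303011, 3310026) = 292.6 + (+0.01271)·(-145) + (+0.001128)·(-130) = 290.61 m.
That is lower than the 291.5 m at P-2, so the point is downgradient.

downgradient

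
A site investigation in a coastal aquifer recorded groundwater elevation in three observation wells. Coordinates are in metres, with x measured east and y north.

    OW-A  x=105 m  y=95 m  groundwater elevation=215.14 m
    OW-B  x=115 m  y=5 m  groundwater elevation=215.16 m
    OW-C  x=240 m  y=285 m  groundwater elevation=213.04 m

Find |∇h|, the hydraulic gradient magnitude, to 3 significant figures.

0.0133

With h = a·x + b·y + c and OW-A as origin, the differences give:
  10·a + (-90)·b = +0.02
  135·a + 190·b = -2.10
Eliminate b (×190 and ×(-90), subtract): 14050·a = -185.200 → a = ∂h/∂x = -0.01318
Back-substitute: b = ∂h/∂y = -0.001687.
|∇h| = √(-0.01318² + -0.001687²) = 0.01329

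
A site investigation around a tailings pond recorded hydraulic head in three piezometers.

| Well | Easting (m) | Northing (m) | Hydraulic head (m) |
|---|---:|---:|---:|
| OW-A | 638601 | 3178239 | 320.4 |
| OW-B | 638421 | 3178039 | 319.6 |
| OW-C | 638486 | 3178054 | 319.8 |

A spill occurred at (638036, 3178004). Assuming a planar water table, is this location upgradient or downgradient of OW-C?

With h = a·x + b·y + c and OW-A as origin, the differences give:
  (-180)·a + (-200)·b = -0.8
  (-115)·a + (-185)·b = -0.6
Eliminate b (×(-185) and ×(-200), subtract): 10300·a = 28.00 → a = ∂h/∂x = +0.002718
Back-substitute: b = ∂h/∂y = +0.001553.
Head at (638036, 3178004) = 320.4 + (+0.002718)·(-565) + (+0.001553)·(-235) = 318.50 m.
That is lower than the 319.8 m at OW-C, so the point is downgradient.

downgradient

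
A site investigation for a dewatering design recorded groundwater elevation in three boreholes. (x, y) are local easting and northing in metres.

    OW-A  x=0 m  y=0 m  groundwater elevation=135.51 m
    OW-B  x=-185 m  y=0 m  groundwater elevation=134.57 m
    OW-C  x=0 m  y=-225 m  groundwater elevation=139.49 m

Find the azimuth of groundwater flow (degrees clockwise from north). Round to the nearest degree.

344°

∂h/∂x = (134.57 − 135.51) / (-185 − 0) = +0.005081
∂h/∂y = (139.49 − 135.51) / (-225 − 0) = -0.01769
Flow direction (−∇h) has components (-0.005081 E, +0.01769 N).
Azimuth = atan2(E, N) = atan2(-0.005081, +0.01769) = 344.0° ≈ 344°.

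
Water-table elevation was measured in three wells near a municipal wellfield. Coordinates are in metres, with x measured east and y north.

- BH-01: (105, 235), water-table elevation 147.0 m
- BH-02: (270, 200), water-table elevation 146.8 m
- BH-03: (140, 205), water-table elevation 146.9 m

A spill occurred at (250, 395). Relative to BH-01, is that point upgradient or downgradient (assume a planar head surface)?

Three-point gradient (reference BH-01): Δ to BH-02 = (165, -35, -0.2), Δ to BH-03 = (35, -30, -0.1).
∂h/∂x = -0.0006711, ∂h/∂y = +0.002550 (det = -3725).
Head at (250, 395) = 147.0 + (-0.0006711)·(145) + (+0.002550)·(160) = 147.31 m.
That is higher than the 147.0 m at BH-01, so the point is upgradient.

upgradient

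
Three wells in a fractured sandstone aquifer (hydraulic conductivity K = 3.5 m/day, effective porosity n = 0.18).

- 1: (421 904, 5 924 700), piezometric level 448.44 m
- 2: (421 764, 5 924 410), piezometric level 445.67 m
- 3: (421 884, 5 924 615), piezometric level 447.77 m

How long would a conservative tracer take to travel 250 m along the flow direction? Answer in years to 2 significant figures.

3.8 years

Taking 1 as reference: 2−1 = (-140, -290, -2.77); 3−1 = (-20, -85, -0.67).
Determinant of the coordinate differences = (-140)·(-85) − (-20)·(-290) = 6100.
∂h/∂x = [(-2.77)·(-85) − (-0.67)·(-290)] / 6100 = +0.006746
∂h/∂y = [(-140)·(-0.67) − (-20)·(-2.77)] / 6100 = +0.006295
|∇h| = √(0.006746² + 0.006295²) = 0.009227
Seepage velocity v = K·i/n = 3.5 × 0.009227 / 0.18 = 0.1794 m/day.
t = 250 / 0.1794 = 1394 days = 3.82 years.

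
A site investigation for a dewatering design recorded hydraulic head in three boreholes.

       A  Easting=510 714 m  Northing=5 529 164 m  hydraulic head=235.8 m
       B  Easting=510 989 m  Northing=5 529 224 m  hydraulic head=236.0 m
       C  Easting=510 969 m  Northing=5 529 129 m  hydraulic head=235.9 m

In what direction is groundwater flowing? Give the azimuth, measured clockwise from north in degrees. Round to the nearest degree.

209°

Three-point gradient (reference A): Δ to B = (275, 60, +0.2), Δ to C = (255, -35, +0.1).
∂h/∂x = +0.0005216, ∂h/∂y = +0.0009428 (det = -24925).
Flow direction (−∇h) has components (-0.0005216 E, -0.0009428 N).
Azimuth = atan2(E, N) = atan2(-0.0005216, -0.0009428) = 209.0° ≈ 209°.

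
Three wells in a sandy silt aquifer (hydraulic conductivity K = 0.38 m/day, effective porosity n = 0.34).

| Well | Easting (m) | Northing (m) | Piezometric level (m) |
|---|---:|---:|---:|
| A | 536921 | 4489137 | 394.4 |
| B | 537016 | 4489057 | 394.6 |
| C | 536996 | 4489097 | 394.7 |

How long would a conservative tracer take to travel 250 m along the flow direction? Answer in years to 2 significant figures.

Taking A as reference: B−A = (95, -80, +0.2); C−A = (75, -40, +0.3).
Determinant of the coordinate differences = 95·(-40) − 75·(-80) = 2200.
∂h/∂x = [(+0.2)·(-40) − (+0.3)·(-80)] / 2200 = +0.007273
∂h/∂y = [95·(+0.3) − 75·(+0.2)] / 2200 = +0.006136
|∇h| = √(0.007273² + 0.006136²) = 0.009516
Seepage velocity v = K·i/n = 0.38 × 0.009516 / 0.34 = 0.01064 m/day.
t = 250 / 0.01064 = 2.35e+04 days = 64.3 years.

64 years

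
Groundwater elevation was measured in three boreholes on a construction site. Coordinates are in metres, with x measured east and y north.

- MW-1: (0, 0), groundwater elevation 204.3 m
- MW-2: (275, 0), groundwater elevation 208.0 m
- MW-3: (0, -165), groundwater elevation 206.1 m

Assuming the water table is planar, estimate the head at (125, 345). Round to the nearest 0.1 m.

∂h/∂x = (208.0 − 204.3) / (275 − 0) = +0.01345
∂h/∂y = (206.1 − 204.3) / (-165 − 0) = -0.01091
h(125, 345) = 204.3 + (+0.01345)·(125) + (-0.01091)·(345) = 204.3 +1.682 -3.764 = 202.218 m.

202.2 m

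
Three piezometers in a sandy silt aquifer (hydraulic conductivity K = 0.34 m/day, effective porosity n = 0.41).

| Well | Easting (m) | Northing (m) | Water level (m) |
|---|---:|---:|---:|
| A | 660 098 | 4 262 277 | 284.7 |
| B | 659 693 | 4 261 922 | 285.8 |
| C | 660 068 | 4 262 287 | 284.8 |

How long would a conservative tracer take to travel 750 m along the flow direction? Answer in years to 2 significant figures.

770 years

With h = a·x + b·y + c and A as origin, the differences give:
  (-405)·a + (-355)·b = +1.1
  (-30)·a + 10·b = +0.1
Eliminate b (×10 and ×(-355), subtract): -14700·a = 46.50 → a = ∂h/∂x = -0.003163
Back-substitute: b = ∂h/∂y = +0.0005102.
|∇h| = √(-0.003163² + 0.0005102²) = 0.003204
Seepage velocity v = K·i/n = 0.34 × 0.003204 / 0.41 = 0.002657 m/day.
t = 750 / 0.002657 = 2.823e+05 days = 773 years.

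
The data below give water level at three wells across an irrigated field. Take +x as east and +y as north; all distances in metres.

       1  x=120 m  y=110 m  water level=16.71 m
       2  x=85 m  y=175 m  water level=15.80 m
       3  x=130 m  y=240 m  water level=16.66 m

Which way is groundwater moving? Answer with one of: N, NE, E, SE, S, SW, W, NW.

W

With h = a·x + b·y + c and 1 as origin, the differences give:
  (-35)·a + 65·b = -0.91
  10·a + 130·b = -0.05
Eliminate b (×130 and ×65, subtract): -5200·a = -115.050 → a = ∂h/∂x = +0.02212
Back-substitute: b = ∂h/∂y = -0.002087.
Flow = −∇h = (-0.02212 east, +0.002087 north), which points west.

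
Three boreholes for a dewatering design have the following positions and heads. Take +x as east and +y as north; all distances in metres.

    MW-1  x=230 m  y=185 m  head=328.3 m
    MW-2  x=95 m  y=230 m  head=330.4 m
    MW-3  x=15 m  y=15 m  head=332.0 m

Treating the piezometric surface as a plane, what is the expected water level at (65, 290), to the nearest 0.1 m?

330.8 m

Differences from MW-1: to MW-2 (Δx, Δy, Δh) = (-135, 45, +2.1); to MW-3 = (-215, -170, +3.7).
Solve a·Δx + b·Δy = Δh: det = (-135)·(-170) − (-215)·45 = 32625.
∂h/∂x = [(+2.1)·(-170) − (+3.7)·45] / 32625 = -0.01605
∂h/∂y = [(-135)·(+3.7) − (-215)·(+2.1)] / 32625 = -0.001471
h(65, 290) = 328.3 + (-0.01605)·(-165) + (-0.001471)·(105) = 328.3 +2.648 -0.154 = 330.793 m.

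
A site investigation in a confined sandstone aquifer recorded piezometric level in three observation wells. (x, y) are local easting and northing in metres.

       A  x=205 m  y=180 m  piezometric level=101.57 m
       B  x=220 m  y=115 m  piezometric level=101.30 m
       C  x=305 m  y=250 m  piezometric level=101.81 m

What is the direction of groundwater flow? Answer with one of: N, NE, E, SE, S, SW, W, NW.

S

Differences from A: to B (Δx, Δy, Δh) = (15, -65, -0.27); to C = (100, 70, +0.24).
Determinant of the coordinate differences = 15·70 − 100·(-65) = 7550.
∂h/∂x = [(-0.27)·70 − (+0.24)·(-65)] / 7550 = -0.0004371
∂h/∂y = [15·(+0.24) − 100·(-0.27)] / 7550 = +0.004053
Flow = −∇h = (+0.0004371 east, -0.004053 north), which points south.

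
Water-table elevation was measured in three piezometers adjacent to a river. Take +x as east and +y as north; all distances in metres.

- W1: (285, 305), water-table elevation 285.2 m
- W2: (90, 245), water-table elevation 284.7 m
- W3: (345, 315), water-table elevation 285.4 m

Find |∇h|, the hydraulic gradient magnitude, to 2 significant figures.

Three-point gradient (reference W1): Δ to W2 = (-195, -60, -0.5), Δ to W3 = (60, 10, +0.2).
∂h/∂x = +0.004242, ∂h/∂y = -0.005455 (det = 1650).
|∇h| = √(0.004242² + -0.005455²) = 0.00691

0.0069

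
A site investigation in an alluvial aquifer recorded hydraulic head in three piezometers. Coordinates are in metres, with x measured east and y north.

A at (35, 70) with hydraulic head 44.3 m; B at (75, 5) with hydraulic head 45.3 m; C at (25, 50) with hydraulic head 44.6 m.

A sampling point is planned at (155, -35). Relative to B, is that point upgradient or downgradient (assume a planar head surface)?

Taking A as reference: B−A = (40, -65, +1.0); C−A = (-10, -20, +0.3).
Solve a·Δx + b·Δy = Δh: det = 40·(-20) − (-10)·(-65) = -1450.
∂h/∂x = [(+1.0)·(-20) − (+0.3)·(-65)] / -1450 = +0.0003448
∂h/∂y = [40·(+0.3) − (-10)·(+1.0)] / -1450 = -0.01517
Head at (155, -35) = 44.3 + (+0.0003448)·(120) + (-0.01517)·(-105) = 45.93 m.
That is higher than the 45.3 m at B, so the point is upgradient.

upgradient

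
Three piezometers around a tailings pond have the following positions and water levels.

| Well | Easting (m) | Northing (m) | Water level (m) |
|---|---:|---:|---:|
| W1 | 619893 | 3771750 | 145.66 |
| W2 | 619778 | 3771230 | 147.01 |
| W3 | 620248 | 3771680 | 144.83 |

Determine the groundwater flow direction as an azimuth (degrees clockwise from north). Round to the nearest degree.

054°

With h = a·x + b·y + c and W1 as origin, the differences give:
  (-115)·a + (-520)·b = +1.35
  355·a + (-70)·b = -0.83
Eliminate b (×(-70) and ×(-520), subtract): 192650·a = -526.100 → a = ∂h/∂x = -0.002731
Back-substitute: b = ∂h/∂y = -0.001992.
Flow direction (−∇h) has components (+0.002731 E, +0.001992 N).
Azimuth = atan2(E, N) = atan2(+0.002731, +0.001992) = 53.9° ≈ 054°.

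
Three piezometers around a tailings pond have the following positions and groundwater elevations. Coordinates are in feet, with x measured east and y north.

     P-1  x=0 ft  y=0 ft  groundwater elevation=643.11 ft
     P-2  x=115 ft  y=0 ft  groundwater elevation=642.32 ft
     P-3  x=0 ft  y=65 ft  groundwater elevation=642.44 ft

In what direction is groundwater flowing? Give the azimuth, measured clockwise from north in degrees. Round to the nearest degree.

034°

∂h/∂x = (642.32 − 643.11) / (115 − 0) = -0.006870
∂h/∂y = (642.44 − 643.11) / (65 − 0) = -0.01031
Flow direction (−∇h) has components (+0.006870 E, +0.01031 N).
Azimuth = atan2(E, N) = atan2(+0.006870, +0.01031) = 33.7° ≈ 034°.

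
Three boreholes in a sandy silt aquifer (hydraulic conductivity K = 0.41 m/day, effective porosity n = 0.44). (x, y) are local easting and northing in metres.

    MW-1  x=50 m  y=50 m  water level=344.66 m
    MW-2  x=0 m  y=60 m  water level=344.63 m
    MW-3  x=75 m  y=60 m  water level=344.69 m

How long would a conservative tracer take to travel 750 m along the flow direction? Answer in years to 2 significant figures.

Three-point gradient (reference MW-1): Δ to MW-2 = (-50, 10, -0.03), Δ to MW-3 = (25, 10, +0.03).
∂h/∂x = +0.0008000, ∂h/∂y = +0.0010000 (det = -750).
|∇h| = √(0.0008000² + 0.0010000²) = 0.001281
Seepage velocity v = K·i/n = 0.41 × 0.001281 / 0.44 = 0.001194 m/day.
t = 750 / 0.001194 = 6.281e+05 days = 1.72e+03 years.

1700 years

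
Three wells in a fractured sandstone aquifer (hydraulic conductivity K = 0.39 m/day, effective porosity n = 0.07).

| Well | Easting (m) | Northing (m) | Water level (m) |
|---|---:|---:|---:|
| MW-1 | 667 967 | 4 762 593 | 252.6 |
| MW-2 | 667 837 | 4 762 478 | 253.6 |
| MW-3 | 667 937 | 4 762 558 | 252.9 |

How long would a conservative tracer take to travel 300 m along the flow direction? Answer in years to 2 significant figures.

With h = a·x + b·y + c and MW-1 as origin, the differences give:
  (-130)·a + (-115)·b = +1.0
  (-30)·a + (-35)·b = +0.3
Eliminate b (×(-35) and ×(-115), subtract): 1100·a = -0.50 → a = ∂h/∂x = -0.0004545
Back-substitute: b = ∂h/∂y = -0.008182.
|∇h| = √(-0.0004545² + -0.008182²) = 0.008195
Seepage velocity v = K·i/n = 0.39 × 0.008195 / 0.07 = 0.04566 m/day.
t = 300 / 0.04566 = 6570 days = 18 years.

18 years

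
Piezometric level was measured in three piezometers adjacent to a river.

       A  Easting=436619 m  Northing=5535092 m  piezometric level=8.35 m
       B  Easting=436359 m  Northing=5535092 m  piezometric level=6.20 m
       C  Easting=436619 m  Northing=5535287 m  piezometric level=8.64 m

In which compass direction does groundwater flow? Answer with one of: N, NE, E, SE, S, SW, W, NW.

∂h/∂x = (6.20 − 8.35) / (436359 − 436619) = +0.008269
∂h/∂y = (8.64 − 8.35) / (5535287 − 5535092) = +0.001487
Flow = −∇h = (-0.008269 east, -0.001487 north), which points west.

W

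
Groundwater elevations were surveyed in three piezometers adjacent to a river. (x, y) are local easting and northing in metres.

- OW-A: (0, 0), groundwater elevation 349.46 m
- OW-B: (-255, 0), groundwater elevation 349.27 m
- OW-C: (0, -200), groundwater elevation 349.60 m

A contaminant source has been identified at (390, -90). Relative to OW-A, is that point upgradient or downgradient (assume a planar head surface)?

upgradient

∂h/∂x = (349.27 − 349.46) / (-255 − 0) = +0.0007451
∂h/∂y = (349.60 − 349.46) / (-200 − 0) = -0.0007000
Head at (390, -90) = 349.46 + (+0.0007451)·(390) + (-0.0007000)·(-90) = 349.81 m.
That is higher than the 349.46 m at OW-A, so the point is upgradient.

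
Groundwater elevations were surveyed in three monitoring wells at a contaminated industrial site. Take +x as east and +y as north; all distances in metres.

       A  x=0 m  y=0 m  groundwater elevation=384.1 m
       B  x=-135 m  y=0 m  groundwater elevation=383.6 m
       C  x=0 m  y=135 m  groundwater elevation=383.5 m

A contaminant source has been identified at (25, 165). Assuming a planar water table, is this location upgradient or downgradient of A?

∂h/∂x = (383.6 − 384.1) / (-135 − 0) = +0.003704
∂h/∂y = (383.5 − 384.1) / (135 − 0) = -0.004444
Head at (25, 165) = 384.1 + (+0.003704)·(25) + (-0.004444)·(165) = 383.46 m.
That is lower than the 384.1 m at A, so the point is downgradient.

downgradient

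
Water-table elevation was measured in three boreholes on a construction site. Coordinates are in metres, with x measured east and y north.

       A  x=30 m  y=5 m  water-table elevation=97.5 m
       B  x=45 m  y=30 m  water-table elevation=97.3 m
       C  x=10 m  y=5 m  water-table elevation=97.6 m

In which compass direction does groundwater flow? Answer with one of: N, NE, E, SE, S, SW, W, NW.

NE

Taking A as reference: B−A = (15, 25, -0.2); C−A = (-20, 0, +0.1).
Determinant of the coordinate differences = 15·0 − (-20)·25 = 500.
∂h/∂x = [(-0.2)·0 − (+0.1)·25] / 500 = -0.005000
∂h/∂y = [15·(+0.1) − (-20)·(-0.2)] / 500 = -0.005000
Flow = −∇h = (+0.005000 east, +0.005000 north), which points northeast.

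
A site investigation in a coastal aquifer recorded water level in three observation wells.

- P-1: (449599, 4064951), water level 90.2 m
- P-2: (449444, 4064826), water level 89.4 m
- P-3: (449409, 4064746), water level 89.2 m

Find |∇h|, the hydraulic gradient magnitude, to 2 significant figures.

With h = a·x + b·y + c and P-1 as origin, the differences give:
  (-155)·a + (-125)·b = -0.8
  (-190)·a + (-205)·b = -1.0
Eliminate b (×(-205) and ×(-125), subtract): 8025·a = 39.00 → a = ∂h/∂x = +0.004860
Back-substitute: b = ∂h/∂y = +0.0003738.
|∇h| = √(0.004860² + 0.0003738²) = 0.004874

0.0049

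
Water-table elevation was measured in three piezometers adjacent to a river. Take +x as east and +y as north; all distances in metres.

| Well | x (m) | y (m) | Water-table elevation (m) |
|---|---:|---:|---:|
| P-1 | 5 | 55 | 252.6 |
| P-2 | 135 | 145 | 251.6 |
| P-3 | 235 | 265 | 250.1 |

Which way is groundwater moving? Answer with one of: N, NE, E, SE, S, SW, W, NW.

Differences from P-1: to P-2 (Δx, Δy, Δh) = (130, 90, -1.0); to P-3 = (230, 210, -2.5).
Determinant of the coordinate differences = 130·210 − 230·90 = 6600.
∂h/∂x = [(-1.0)·210 − (-2.5)·90] / 6600 = +0.002273
∂h/∂y = [130·(-2.5) − 230·(-1.0)] / 6600 = -0.01439
Flow = −∇h = (-0.002273 east, +0.01439 north), which points north.

N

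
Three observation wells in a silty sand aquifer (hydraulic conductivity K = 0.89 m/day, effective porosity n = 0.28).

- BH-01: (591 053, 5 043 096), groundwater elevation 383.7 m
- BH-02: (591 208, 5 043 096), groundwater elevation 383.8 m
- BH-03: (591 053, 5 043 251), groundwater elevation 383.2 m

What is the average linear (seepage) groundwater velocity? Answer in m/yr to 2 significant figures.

3.8 m/yr

∂h/∂x = (383.8 − 383.7) / (591208 − 591053) = +0.0006452
∂h/∂y = (383.2 − 383.7) / (5043251 − 5043096) = -0.003226
|∇h| = √(0.0006452² + -0.003226²) = 0.00329
Seepage velocity v = K·i/n = 0.89 × 0.00329 / 0.28 = 0.01046 m/day = 3.821 m/yr.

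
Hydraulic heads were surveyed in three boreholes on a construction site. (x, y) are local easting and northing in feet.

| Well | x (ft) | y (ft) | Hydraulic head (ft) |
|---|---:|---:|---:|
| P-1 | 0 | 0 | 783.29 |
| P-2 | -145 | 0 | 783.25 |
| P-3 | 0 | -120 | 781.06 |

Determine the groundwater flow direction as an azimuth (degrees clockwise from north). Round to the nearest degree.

181°

∂h/∂x = (783.25 − 783.29) / (-145 − 0) = +0.0002759
∂h/∂y = (781.06 − 783.29) / (-120 − 0) = +0.01858
Flow direction (−∇h) has components (-0.0002759 E, -0.01858 N).
Azimuth = atan2(E, N) = atan2(-0.0002759, -0.01858) = 180.9° ≈ 181°.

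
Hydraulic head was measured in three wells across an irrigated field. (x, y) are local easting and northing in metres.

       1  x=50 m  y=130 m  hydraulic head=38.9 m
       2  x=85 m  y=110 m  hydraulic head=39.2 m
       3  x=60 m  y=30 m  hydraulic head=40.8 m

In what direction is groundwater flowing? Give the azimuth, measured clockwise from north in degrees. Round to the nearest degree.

Differences from 1: to 2 (Δx, Δy, Δh) = (35, -20, +0.3); to 3 = (10, -100, +1.9).
Determinant of the coordinate differences = 35·(-100) − 10·(-20) = -3300.
∂h/∂x = [(+0.3)·(-100) − (+1.9)·(-20)] / -3300 = -0.002424
∂h/∂y = [35·(+1.9) − 10·(+0.3)] / -3300 = -0.01924
Flow direction (−∇h) has components (+0.002424 E, +0.01924 N).
Azimuth = atan2(E, N) = atan2(+0.002424, +0.01924) = 7.2° ≈ 007°.

007°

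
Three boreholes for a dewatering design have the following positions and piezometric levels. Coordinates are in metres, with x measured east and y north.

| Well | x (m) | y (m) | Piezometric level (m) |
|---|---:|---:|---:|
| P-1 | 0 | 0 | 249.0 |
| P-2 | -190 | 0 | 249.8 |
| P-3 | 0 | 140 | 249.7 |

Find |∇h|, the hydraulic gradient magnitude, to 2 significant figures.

∂h/∂x = (249.8 − 249.0) / (-190 − 0) = -0.004211
∂h/∂y = (249.7 − 249.0) / (140 − 0) = +0.005000
|∇h| = √(-0.004211² + 0.005000²) = 0.006537

0.0065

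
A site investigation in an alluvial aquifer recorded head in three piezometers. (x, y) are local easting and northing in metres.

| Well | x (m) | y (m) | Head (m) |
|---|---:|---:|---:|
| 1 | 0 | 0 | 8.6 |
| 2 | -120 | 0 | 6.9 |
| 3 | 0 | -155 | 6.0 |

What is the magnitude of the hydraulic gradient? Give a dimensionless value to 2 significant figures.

∂h/∂x = (6.9 − 8.6) / (-120 − 0) = +0.01417
∂h/∂y = (6.0 − 8.6) / (-155 − 0) = +0.01677
|∇h| = √(0.01417² + 0.01677²) = 0.02195

0.022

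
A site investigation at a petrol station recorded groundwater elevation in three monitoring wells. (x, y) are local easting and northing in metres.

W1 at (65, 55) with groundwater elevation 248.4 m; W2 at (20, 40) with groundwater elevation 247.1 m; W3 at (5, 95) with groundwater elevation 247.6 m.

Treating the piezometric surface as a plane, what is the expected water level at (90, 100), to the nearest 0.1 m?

249.7 m

Three-point gradient (reference W1): Δ to W2 = (-45, -15, -1.3), Δ to W3 = (-60, 40, -0.8).
∂h/∂x = +0.02370, ∂h/∂y = +0.01556 (det = -2700).
h(90, 100) = 248.4 + (+0.02370)·(25) + (+0.01556)·(45) = 248.4 +0.593 +0.700 = 249.693 m.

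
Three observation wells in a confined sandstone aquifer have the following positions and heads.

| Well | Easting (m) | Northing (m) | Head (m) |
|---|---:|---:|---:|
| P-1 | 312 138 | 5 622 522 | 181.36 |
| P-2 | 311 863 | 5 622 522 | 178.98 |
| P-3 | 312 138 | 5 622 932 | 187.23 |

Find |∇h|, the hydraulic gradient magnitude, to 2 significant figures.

0.017

∂h/∂x = (178.98 − 181.36) / (311863 − 312138) = +0.008655
∂h/∂y = (187.23 − 181.36) / (5622932 − 5622522) = +0.01432
|∇h| = √(0.008655² + 0.01432²) = 0.01673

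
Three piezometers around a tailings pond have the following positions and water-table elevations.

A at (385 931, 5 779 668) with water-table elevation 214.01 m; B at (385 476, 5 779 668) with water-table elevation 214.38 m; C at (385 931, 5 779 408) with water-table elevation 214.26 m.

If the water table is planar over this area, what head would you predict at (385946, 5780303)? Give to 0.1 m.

213.4 m

∂h/∂x = (214.38 − 214.01) / (385476 − 385931) = -0.0008132
∂h/∂y = (214.26 − 214.01) / (5779408 − 5779668) = -0.0009615
h(385946, 5780303) = 214.01 + (-0.0008132)·(15) + (-0.0009615)·(635) = 214.01 -0.012 -0.611 = 213.387 m.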